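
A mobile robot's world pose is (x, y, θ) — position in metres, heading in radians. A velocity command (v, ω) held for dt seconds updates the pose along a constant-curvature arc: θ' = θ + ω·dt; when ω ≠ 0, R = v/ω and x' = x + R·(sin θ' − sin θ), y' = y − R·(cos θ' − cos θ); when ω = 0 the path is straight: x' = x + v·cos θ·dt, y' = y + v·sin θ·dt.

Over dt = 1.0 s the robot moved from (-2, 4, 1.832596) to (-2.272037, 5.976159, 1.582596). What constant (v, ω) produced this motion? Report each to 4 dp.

v = 2.0000, ω = -0.2500

Δθ = 1.582596 − 1.832596 = -0.250000
ω = Δθ/dt = -0.250000/1.0 = -0.2500
R = −Δy/(cos θ' − cos θ) = -8.0000
v = R·ω = -8.0000·-0.2500 = 2.0000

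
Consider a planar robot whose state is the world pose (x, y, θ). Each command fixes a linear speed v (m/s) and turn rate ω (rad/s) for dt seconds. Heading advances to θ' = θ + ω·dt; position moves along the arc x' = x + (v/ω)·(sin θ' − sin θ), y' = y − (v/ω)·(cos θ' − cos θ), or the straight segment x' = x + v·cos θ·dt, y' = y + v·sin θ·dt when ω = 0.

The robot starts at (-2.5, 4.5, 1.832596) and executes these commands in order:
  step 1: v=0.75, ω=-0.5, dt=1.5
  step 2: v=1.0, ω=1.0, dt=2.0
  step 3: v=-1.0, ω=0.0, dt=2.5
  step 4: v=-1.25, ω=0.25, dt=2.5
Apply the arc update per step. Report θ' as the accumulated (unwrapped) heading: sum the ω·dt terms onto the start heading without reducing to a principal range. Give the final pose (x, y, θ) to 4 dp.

step 1: θ'=1.0826 (R=-1.5000) → pose (-2.3759, 5.5918, 1.0826)
step 2: θ'=3.0826 (R=1.0000) → pose (-3.2001, 7.0591, 3.0826)
step 3: θ'=3.0826 (straight) → pose (-0.7044, 6.9117, 3.0826)
step 4: θ'=3.7076 (R=-5.0000) → pose (2.2717, 7.6827, 3.7076)

(2.2717, 7.6827, 3.7076)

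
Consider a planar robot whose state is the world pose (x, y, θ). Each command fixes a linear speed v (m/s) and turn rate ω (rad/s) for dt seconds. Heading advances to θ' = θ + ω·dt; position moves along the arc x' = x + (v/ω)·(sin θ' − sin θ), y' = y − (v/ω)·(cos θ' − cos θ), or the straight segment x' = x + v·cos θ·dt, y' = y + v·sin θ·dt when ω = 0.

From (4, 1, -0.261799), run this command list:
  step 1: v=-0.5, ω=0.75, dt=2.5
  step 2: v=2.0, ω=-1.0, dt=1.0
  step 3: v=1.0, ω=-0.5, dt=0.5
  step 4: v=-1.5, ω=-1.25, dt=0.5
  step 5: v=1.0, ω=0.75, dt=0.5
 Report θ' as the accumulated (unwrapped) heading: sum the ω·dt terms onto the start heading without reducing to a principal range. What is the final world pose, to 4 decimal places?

step 1: θ'=1.6132 (R=-0.6667) → pose (3.1614, 0.3278, 1.6132)
step 2: θ'=0.6132 (R=-2.0000) → pose (4.0086, 2.0482, 0.6132)
step 3: θ'=0.3632 (R=-2.0000) → pose (4.4491, 2.2821, 0.3632)
step 4: θ'=-0.2618 (R=1.2000) → pose (3.7121, 2.2447, -0.2618)
step 5: θ'=0.1132 (R=1.3333) → pose (4.2079, 2.2078, 0.1132)

(4.2079, 2.2078, 0.1132)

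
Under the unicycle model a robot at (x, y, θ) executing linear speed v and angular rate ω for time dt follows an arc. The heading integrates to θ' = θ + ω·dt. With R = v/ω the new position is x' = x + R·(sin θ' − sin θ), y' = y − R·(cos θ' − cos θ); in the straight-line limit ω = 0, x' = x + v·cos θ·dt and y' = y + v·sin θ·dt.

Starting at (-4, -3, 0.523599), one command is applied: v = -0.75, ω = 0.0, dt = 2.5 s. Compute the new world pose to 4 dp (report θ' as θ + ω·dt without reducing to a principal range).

(-5.6238, -3.9375, 0.5236)

θ' = 0.5236 + 0.0·2.5 = 0.5236
ω = 0 → straight: x' = -4 + -0.75·cos(0.5236)·2.5 = -5.6238
y' = -3 + -0.75·sin(0.5236)·2.5 = -3.9375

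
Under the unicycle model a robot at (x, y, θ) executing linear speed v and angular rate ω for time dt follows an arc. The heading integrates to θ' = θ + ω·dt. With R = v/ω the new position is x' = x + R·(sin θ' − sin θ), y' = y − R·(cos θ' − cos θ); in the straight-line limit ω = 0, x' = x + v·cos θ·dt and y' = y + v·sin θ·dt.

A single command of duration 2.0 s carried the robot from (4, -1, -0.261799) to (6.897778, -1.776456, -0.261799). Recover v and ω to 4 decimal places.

Δθ = -0.261799 − -0.261799 = 0.000000
ω = Δθ/dt = 0.000000/2.0 = 0.0000
ω = 0 → v = (Δx·cos θ + Δy·sin θ)/dt = 1.5000

v = 1.5000, ω = 0.0000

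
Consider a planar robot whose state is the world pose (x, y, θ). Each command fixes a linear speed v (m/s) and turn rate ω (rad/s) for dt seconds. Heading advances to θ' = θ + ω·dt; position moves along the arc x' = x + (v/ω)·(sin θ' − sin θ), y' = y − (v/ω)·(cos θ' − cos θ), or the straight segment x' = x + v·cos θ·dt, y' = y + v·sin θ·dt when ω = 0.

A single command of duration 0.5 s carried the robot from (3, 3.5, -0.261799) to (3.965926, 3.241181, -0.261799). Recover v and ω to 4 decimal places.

v = 2.0000, ω = 0.0000

Δθ = -0.261799 − -0.261799 = 0.000000
ω = Δθ/dt = 0.000000/0.5 = 0.0000
ω = 0 → v = (Δx·cos θ + Δy·sin θ)/dt = 2.0000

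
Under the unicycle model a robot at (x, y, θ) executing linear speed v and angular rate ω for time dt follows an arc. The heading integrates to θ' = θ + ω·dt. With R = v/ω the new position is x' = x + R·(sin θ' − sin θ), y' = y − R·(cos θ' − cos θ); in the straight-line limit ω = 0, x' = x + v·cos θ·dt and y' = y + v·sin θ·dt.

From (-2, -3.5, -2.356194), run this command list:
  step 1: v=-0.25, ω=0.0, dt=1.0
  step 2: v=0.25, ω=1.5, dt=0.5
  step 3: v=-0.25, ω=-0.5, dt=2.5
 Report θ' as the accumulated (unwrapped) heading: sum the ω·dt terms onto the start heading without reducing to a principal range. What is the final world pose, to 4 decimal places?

(-1.5130, -2.9731, -2.8562)

step 1: θ'=-2.3562 (straight) → pose (-1.8232, -3.3232, -2.3562)
step 2: θ'=-1.6062 (R=0.1667) → pose (-1.8719, -3.4352, -1.6062)
step 3: θ'=-2.8562 (R=0.5000) → pose (-1.5130, -2.9731, -2.8562)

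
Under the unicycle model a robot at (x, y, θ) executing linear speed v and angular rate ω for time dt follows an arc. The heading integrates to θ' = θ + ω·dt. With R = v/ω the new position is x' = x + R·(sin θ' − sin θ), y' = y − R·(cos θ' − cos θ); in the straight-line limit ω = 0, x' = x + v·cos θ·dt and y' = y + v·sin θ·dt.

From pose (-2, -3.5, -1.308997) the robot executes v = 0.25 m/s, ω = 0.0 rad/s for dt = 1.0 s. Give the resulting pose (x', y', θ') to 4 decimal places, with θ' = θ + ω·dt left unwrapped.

θ' = -1.3090 + 0.0·1.0 = -1.3090
ω = 0 → straight: x' = -2 + 0.25·cos(-1.3090)·1.0 = -1.9353
y' = -3.5 + 0.25·sin(-1.3090)·1.0 = -3.7415

(-1.9353, -3.7415, -1.3090)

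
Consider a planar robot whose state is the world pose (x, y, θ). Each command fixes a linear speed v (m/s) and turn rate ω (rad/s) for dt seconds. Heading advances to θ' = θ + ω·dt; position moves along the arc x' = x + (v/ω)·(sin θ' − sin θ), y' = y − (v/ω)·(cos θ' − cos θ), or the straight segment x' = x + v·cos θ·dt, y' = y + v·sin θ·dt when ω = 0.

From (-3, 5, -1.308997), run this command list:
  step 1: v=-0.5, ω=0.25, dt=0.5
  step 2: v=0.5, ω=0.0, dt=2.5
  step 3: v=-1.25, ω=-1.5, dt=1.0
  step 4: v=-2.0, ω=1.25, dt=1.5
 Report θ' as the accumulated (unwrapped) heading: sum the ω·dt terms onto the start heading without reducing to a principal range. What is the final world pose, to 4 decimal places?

step 1: θ'=-1.1840 (R=-2.0000) → pose (-3.0796, 5.2368, -1.1840)
step 2: θ'=-1.1840 (straight) → pose (-2.6081, 4.0792, -1.1840)
step 3: θ'=-2.6840 (R=0.8333) → pose (-2.2045, 5.1411, -2.6840)
step 4: θ'=-0.8090 (R=-1.6000) → pose (-1.7536, 7.6809, -0.8090)

(-1.7536, 7.6809, -0.8090)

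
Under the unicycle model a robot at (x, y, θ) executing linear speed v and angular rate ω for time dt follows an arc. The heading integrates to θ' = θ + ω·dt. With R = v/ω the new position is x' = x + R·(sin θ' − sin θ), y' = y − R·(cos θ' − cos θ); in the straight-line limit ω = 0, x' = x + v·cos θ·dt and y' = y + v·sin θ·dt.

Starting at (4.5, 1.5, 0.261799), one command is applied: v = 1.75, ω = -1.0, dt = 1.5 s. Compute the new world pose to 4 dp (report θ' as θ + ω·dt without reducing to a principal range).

θ' = 0.2618 + -1.0·1.5 = -1.2382
R = v/ω = 1.75/-1.0 = -1.7500
x' = 4.5 + -1.7500·(sin -1.2382 − sin 0.2618) = 6.6070
y' = 1.5 − -1.7500·(cos -1.2382 − cos 0.2618) = 0.3810

(6.6070, 0.3810, -1.2382)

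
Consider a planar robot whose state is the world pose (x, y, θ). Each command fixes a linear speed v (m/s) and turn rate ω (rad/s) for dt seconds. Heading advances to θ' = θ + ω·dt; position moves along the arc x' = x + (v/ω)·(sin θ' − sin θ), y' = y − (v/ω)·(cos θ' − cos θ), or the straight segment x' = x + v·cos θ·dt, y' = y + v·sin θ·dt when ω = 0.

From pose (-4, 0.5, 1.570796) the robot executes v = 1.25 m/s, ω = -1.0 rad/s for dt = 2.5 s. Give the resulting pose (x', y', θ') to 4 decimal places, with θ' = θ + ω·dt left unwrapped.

(-1.7486, 1.2481, -0.9292)

θ' = 1.5708 + -1.0·2.5 = -0.9292
R = v/ω = 1.25/-1.0 = -1.2500
x' = -4 + -1.2500·(sin -0.9292 − sin 1.5708) = -1.7486
y' = 0.5 − -1.2500·(cos -0.9292 − cos 1.5708) = 1.2481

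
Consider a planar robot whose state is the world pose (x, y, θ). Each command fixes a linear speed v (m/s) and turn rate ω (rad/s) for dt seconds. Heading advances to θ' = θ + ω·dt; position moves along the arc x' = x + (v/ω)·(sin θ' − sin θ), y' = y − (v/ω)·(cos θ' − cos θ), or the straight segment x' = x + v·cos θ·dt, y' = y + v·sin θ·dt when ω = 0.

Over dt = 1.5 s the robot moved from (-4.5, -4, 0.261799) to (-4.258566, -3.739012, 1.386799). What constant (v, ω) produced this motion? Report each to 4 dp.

v = 0.2500, ω = 0.7500

Δθ = 1.386799 − 0.261799 = 1.125000
ω = Δθ/dt = 1.125000/1.5 = 0.7500
R = −Δy/(cos θ' − cos θ) = 0.3333
v = R·ω = 0.3333·0.7500 = 0.2500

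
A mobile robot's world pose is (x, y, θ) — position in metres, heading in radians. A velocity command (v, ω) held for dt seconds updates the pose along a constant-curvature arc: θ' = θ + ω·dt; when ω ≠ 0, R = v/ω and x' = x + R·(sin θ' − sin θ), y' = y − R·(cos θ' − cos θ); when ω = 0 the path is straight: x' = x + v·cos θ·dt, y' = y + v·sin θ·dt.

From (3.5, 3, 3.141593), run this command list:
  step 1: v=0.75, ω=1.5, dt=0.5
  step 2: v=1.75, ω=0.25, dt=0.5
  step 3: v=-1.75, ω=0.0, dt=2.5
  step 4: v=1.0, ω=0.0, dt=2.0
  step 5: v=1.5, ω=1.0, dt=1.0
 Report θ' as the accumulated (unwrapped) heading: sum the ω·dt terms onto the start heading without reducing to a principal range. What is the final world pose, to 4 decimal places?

(3.8004, 2.6431, 5.0166)

step 1: θ'=3.8916 (R=0.5000) → pose (3.1592, 2.8658, 3.8916)
step 2: θ'=4.0166 (R=7.0000) → pose (2.5578, 2.2310, 4.0166)
step 3: θ'=4.0166 (straight) → pose (5.3622, 5.5890, 4.0166)
step 4: θ'=4.0166 (straight) → pose (4.0802, 4.0539, 4.0166)
step 5: θ'=5.0166 (R=1.5000) → pose (3.8004, 2.6431, 5.0166)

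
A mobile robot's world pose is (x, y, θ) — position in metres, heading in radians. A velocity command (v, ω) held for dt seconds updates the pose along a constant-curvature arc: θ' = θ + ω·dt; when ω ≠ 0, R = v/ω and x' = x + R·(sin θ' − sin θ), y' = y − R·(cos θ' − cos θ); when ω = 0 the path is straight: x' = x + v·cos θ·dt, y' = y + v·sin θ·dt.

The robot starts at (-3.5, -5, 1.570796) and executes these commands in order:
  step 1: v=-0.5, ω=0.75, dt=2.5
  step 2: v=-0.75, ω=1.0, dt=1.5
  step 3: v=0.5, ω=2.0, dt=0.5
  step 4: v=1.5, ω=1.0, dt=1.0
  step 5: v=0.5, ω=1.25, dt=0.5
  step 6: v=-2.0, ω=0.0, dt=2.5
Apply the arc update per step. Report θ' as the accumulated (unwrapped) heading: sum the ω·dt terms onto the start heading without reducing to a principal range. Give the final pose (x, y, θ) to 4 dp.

step 1: θ'=3.4458 (R=-0.6667) → pose (-2.6336, -5.6361, 3.4458)
step 2: θ'=4.9458 (R=-0.7500) → pose (-2.1286, -4.7470, 4.9458)
step 3: θ'=5.9458 (R=0.2500) → pose (-1.9682, -4.9251, 5.9458)
step 4: θ'=6.9458 (R=1.5000) → pose (-0.5489, -4.6923, 6.9458)
step 5: θ'=7.5708 (R=0.4000) → pose (-0.4109, -4.4887, 7.5708)
step 6: θ'=7.5708 (straight) → pose (-1.8079, -9.2895, 7.5708)

(-1.8079, -9.2895, 7.5708)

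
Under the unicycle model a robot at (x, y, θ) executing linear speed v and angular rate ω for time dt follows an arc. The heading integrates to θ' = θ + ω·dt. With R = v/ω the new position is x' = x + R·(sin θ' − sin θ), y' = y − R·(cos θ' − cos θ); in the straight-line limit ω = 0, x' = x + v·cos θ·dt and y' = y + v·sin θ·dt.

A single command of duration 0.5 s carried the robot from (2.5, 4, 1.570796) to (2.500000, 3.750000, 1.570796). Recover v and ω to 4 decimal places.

Δθ = 1.570796 − 1.570796 = 0.000000
ω = Δθ/dt = 0.000000/0.5 = 0.0000
ω = 0 → v = (Δx·cos θ + Δy·sin θ)/dt = -0.5000

v = -0.5000, ω = 0.0000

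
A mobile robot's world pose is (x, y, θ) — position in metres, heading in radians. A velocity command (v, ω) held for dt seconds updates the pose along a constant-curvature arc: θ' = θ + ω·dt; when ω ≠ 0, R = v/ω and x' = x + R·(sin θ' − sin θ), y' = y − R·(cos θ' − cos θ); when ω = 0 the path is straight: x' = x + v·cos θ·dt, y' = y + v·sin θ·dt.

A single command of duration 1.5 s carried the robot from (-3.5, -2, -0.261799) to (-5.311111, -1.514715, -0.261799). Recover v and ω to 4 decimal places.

v = -1.2500, ω = 0.0000

Δθ = -0.261799 − -0.261799 = 0.000000
ω = Δθ/dt = 0.000000/1.5 = 0.0000
ω = 0 → v = (Δx·cos θ + Δy·sin θ)/dt = -1.2500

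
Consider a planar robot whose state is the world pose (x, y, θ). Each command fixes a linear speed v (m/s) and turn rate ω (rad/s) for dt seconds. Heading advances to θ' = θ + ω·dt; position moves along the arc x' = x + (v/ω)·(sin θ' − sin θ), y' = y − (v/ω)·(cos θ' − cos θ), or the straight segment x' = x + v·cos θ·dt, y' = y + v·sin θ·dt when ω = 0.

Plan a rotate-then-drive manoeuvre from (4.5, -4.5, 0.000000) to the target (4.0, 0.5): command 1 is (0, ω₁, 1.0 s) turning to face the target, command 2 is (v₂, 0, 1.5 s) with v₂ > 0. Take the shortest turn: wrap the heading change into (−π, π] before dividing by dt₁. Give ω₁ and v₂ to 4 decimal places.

heading to target = atan2(0.5−-4.5, 4−4.5) = 1.6705
Δθ = wrap(1.6705 − 0.0000) = 1.6705; ω₁ = Δθ/dt₁ = 1.6705
distance = √((4−4.5)² + (0.5−-4.5)²) = 5.0249; v₂ = distance/dt₂ = 3.3500

ω₁ = 1.6705, v₂ = 3.3500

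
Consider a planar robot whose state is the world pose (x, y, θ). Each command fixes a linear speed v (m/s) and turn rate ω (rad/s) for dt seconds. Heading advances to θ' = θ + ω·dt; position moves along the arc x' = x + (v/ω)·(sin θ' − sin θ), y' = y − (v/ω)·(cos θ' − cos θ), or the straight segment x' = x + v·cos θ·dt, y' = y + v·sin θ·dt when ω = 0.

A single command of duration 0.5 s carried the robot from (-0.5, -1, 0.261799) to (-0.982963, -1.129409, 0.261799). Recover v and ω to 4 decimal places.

v = -1.0000, ω = 0.0000

Δθ = 0.261799 − 0.261799 = 0.000000
ω = Δθ/dt = 0.000000/0.5 = 0.0000
ω = 0 → v = (Δx·cos θ + Δy·sin θ)/dt = -1.0000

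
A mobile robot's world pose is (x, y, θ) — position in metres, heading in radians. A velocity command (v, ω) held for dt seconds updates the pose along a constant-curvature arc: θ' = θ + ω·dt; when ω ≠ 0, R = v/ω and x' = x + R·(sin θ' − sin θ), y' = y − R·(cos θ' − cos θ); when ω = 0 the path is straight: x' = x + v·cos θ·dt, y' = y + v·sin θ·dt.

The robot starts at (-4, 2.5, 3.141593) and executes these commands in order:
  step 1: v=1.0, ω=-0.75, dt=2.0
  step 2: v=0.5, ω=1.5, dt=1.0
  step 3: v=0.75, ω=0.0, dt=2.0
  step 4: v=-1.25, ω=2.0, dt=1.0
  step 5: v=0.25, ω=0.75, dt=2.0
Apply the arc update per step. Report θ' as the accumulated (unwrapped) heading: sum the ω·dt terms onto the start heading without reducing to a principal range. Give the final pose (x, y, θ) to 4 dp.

step 1: θ'=1.6416 (R=-1.3333) → pose (-5.3300, 3.7390, 1.6416)
step 2: θ'=3.1416 (R=0.3333) → pose (-5.6625, 4.0488, 3.1416)
step 3: θ'=3.1416 (straight) → pose (-7.1625, 4.0488, 3.1416)
step 4: θ'=5.1416 (R=-0.6250) → pose (-6.5942, 4.9339, 5.1416)
step 5: θ'=6.6416 (R=0.3333) → pose (-6.1742, 4.7604, 6.6416)

(-6.1742, 4.7604, 6.6416)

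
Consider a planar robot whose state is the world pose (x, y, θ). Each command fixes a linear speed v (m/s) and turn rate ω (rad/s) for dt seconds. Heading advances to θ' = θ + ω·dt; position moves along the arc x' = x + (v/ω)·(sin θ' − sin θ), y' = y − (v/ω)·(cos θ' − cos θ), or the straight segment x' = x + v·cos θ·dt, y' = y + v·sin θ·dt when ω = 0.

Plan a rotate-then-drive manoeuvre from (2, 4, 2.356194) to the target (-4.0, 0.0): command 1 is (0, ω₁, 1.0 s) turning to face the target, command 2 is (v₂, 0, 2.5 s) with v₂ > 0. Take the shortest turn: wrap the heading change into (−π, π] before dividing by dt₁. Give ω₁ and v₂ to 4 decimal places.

heading to target = atan2(0−4, -4−2) = -2.5536
Δθ = wrap(-2.5536 − 2.3562) = 1.3734; ω₁ = Δθ/dt₁ = 1.3734
distance = √((-4−2)² + (0−4)²) = 7.2111; v₂ = distance/dt₂ = 2.8844

ω₁ = 1.3734, v₂ = 2.8844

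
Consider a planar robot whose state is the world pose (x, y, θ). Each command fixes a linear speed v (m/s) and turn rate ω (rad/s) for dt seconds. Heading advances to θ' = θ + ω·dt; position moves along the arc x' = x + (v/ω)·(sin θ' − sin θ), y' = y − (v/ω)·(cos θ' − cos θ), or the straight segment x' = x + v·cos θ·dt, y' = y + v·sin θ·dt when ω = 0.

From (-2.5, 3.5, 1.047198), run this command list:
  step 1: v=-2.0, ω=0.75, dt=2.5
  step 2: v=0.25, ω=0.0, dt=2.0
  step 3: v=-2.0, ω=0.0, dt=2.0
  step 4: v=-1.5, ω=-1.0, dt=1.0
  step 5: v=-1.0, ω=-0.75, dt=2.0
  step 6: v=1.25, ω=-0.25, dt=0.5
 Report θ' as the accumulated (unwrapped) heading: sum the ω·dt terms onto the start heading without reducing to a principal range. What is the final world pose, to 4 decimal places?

(3.6061, -3.6009, 0.2972)

step 1: θ'=2.9222 (R=-2.6667) → pose (-0.7710, -0.4361, 2.9222)
step 2: θ'=2.9222 (straight) → pose (-1.2590, -0.3273, 2.9222)
step 3: θ'=2.9222 (straight) → pose (2.6451, -1.1978, 2.9222)
step 4: θ'=1.9222 (R=1.5000) → pose (3.7270, -2.1455, 1.9222)
step 5: θ'=0.4222 (R=1.3333) → pose (3.0215, -3.8207, 0.4222)
step 6: θ'=0.2972 (R=-5.0000) → pose (3.6061, -3.6009, 0.2972)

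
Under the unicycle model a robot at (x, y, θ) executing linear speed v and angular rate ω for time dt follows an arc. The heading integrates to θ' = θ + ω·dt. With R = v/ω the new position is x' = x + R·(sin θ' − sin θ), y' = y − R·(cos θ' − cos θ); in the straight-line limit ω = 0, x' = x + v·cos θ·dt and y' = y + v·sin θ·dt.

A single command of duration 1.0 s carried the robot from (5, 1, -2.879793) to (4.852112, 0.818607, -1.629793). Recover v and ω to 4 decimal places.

Δθ = -1.629793 − -2.879793 = 1.250000
ω = Δθ/dt = 1.250000/1.0 = 1.2500
R = −Δy/(cos θ' − cos θ) = 0.2000
v = R·ω = 0.2000·1.2500 = 0.2500

v = 0.2500, ω = 1.2500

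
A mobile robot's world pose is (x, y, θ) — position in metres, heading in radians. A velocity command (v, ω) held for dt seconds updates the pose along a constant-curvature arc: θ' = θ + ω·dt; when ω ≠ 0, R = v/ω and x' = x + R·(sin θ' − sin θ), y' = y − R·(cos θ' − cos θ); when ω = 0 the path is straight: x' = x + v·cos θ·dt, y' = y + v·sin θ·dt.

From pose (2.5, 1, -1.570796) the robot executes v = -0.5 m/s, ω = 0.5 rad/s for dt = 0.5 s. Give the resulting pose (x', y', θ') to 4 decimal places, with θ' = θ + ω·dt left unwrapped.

θ' = -1.5708 + 0.5·0.5 = -1.3208
R = v/ω = -0.5/0.5 = -1.0000
x' = 2.5 + -1.0000·(sin -1.3208 − sin -1.5708) = 2.4689
y' = 1 − -1.0000·(cos -1.3208 − cos -1.5708) = 1.2474

(2.4689, 1.2474, -1.3208)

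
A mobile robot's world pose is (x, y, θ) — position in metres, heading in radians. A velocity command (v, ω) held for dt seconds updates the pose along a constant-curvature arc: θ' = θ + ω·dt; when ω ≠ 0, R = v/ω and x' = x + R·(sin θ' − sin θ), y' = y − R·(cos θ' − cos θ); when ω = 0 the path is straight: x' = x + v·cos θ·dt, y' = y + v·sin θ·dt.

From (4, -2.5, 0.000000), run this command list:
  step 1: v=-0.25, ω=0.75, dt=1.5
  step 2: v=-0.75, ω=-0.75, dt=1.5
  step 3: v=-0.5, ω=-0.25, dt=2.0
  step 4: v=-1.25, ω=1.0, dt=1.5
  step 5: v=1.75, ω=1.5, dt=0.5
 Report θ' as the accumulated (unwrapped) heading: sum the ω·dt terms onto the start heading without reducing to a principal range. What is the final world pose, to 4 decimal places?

step 1: θ'=1.1250 (R=-0.3333) → pose (3.6992, -2.6896, 1.1250)
step 2: θ'=0.0000 (R=1.0000) → pose (2.7970, -3.2584, 0.0000)
step 3: θ'=-0.5000 (R=2.0000) → pose (1.8381, -3.0136, -0.5000)
step 4: θ'=1.0000 (R=-1.2500) → pose (0.1870, -3.4352, 1.0000)
step 5: θ'=1.7500 (R=1.1667) → pose (0.3533, -2.5969, 1.7500)

(0.3533, -2.5969, 1.7500)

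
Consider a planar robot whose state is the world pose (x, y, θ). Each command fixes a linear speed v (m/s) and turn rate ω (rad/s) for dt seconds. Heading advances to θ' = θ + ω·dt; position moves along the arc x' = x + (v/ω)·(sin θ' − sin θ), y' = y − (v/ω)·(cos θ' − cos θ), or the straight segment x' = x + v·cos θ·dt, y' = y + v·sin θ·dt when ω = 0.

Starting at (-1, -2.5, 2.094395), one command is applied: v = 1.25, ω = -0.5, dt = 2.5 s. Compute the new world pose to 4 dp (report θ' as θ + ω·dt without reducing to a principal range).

(-0.7039, 0.4105, 0.8444)

θ' = 2.0944 + -0.5·2.5 = 0.8444
R = v/ω = 1.25/-0.5 = -2.5000
x' = -1 + -2.5000·(sin 0.8444 − sin 2.0944) = -0.7039
y' = -2.5 − -2.5000·(cos 0.8444 − cos 2.0944) = 0.4105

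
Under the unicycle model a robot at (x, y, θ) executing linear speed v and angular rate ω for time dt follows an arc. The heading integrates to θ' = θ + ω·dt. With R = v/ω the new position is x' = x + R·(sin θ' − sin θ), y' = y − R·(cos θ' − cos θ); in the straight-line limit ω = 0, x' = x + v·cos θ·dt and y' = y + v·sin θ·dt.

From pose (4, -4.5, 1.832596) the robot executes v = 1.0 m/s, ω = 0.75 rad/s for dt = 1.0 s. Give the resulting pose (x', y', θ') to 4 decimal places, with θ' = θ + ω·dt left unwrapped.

(3.4192, -3.7147, 2.5826)

θ' = 1.8326 + 0.75·1.0 = 2.5826
R = v/ω = 1.0/0.75 = 1.3333
x' = 4 + 1.3333·(sin 2.5826 − sin 1.8326) = 3.4192
y' = -4.5 − 1.3333·(cos 2.5826 − cos 1.8326) = -3.7147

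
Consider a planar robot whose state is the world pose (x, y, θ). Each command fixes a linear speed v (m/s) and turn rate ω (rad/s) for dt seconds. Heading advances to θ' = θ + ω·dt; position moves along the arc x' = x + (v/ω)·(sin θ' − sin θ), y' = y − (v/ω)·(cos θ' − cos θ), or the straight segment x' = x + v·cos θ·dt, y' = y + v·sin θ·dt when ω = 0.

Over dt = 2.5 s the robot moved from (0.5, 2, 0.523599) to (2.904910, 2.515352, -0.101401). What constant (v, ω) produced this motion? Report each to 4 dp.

Δθ = -0.101401 − 0.523599 = -0.625000
ω = Δθ/dt = -0.625000/2.5 = -0.2500
R = Δx/(sin θ' − sin θ) = -4.0000
v = R·ω = -4.0000·-0.2500 = 1.0000

v = 1.0000, ω = -0.2500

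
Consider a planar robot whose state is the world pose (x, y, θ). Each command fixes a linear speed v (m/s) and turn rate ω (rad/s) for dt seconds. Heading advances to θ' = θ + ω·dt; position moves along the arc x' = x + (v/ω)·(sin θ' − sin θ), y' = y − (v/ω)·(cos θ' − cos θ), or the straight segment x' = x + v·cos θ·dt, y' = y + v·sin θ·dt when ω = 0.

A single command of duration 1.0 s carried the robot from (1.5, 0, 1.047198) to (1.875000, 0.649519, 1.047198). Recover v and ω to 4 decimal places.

Δθ = 1.047198 − 1.047198 = 0.000000
ω = Δθ/dt = 0.000000/1.0 = 0.0000
ω = 0 → v = (Δx·cos θ + Δy·sin θ)/dt = 0.7500

v = 0.7500, ω = 0.0000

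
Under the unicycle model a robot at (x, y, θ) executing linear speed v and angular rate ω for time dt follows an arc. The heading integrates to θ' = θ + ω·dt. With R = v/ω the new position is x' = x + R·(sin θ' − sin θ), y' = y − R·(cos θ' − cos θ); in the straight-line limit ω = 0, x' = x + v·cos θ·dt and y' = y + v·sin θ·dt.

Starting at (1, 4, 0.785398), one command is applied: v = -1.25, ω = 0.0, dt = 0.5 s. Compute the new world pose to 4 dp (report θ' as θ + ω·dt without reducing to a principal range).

θ' = 0.7854 + 0.0·0.5 = 0.7854
ω = 0 → straight: x' = 1 + -1.25·cos(0.7854)·0.5 = 0.5581
y' = 4 + -1.25·sin(0.7854)·0.5 = 3.5581

(0.5581, 3.5581, 0.7854)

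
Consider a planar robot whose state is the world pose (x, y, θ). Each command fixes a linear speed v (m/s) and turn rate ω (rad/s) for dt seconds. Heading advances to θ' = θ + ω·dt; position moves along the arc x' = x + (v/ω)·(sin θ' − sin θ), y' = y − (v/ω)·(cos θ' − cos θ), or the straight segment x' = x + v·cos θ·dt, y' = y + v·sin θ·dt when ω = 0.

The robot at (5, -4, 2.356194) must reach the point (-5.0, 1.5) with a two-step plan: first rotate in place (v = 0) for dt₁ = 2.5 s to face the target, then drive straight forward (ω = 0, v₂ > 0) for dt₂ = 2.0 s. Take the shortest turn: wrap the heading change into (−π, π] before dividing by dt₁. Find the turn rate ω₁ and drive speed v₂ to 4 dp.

heading to target = atan2(1.5−-4, -5−5) = 2.6387
Δθ = wrap(2.6387 − 2.3562) = 0.2826; ω₁ = Δθ/dt₁ = 0.1130
distance = √((-5−5)² + (1.5−-4)²) = 11.4127; v₂ = distance/dt₂ = 5.7064

ω₁ = 0.1130, v₂ = 5.7064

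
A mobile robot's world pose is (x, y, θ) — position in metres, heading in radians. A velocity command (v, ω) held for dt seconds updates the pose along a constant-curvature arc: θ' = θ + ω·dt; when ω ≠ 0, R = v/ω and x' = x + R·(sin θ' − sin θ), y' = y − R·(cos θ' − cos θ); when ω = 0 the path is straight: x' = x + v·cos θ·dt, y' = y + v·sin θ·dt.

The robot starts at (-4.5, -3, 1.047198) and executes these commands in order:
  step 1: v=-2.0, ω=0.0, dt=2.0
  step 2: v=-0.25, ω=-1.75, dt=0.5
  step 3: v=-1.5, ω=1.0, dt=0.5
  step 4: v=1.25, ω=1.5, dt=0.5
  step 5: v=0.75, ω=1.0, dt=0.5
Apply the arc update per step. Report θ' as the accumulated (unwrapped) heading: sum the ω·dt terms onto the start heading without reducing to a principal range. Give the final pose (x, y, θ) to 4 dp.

(-7.0086, -5.9397, 1.9222)

step 1: θ'=1.0472 (straight) → pose (-6.5000, -6.4641, 1.0472)
step 2: θ'=0.1722 (R=0.1429) → pose (-6.5992, -6.5334, 0.1722)
step 3: θ'=0.6722 (R=-1.5000) → pose (-7.2763, -6.8376, 0.6722)
step 4: θ'=1.4222 (R=0.8333) → pose (-6.9710, -6.3089, 1.4222)
step 5: θ'=1.9222 (R=0.7500) → pose (-7.0086, -5.9397, 1.9222)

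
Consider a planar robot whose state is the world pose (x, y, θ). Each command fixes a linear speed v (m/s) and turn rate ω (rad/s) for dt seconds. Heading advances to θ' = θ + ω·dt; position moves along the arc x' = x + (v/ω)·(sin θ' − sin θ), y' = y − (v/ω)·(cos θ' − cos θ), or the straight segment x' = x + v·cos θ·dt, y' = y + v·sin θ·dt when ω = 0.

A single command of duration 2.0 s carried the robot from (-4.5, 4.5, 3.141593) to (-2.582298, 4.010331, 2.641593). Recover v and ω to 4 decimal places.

Δθ = 2.641593 − 3.141593 = -0.500000
ω = Δθ/dt = -0.500000/2.0 = -0.2500
R = Δx/(sin θ' − sin θ) = 4.0000
v = R·ω = 4.0000·-0.2500 = -1.0000

v = -1.0000, ω = -0.2500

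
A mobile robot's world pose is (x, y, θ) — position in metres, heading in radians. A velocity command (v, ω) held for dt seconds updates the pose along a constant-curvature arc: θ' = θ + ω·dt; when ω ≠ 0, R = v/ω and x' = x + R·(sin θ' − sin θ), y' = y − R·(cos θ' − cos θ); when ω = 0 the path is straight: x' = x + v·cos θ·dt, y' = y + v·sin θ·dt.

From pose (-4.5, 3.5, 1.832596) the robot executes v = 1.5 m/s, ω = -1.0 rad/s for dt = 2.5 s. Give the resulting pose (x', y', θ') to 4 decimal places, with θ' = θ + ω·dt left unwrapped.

θ' = 1.8326 + -1.0·2.5 = -0.6674
R = v/ω = 1.5/-1.0 = -1.5000
x' = -4.5 + -1.5000·(sin -0.6674 − sin 1.8326) = -2.1227
y' = 3.5 − -1.5000·(cos -0.6674 − cos 1.8326) = 5.0664

(-2.1227, 5.0664, -0.6674)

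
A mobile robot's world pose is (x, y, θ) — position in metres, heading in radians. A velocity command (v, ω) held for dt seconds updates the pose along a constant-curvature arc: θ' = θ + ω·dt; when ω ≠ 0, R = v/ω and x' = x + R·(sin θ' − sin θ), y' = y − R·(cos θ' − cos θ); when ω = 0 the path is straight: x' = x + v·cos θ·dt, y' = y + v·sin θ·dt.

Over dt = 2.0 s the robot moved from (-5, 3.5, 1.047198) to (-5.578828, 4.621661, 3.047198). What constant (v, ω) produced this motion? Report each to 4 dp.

v = 0.7500, ω = 1.0000

Δθ = 3.047198 − 1.047198 = 2.000000
ω = Δθ/dt = 2.000000/2.0 = 1.0000
R = −Δy/(cos θ' − cos θ) = 0.7500
v = R·ω = 0.7500·1.0000 = 0.7500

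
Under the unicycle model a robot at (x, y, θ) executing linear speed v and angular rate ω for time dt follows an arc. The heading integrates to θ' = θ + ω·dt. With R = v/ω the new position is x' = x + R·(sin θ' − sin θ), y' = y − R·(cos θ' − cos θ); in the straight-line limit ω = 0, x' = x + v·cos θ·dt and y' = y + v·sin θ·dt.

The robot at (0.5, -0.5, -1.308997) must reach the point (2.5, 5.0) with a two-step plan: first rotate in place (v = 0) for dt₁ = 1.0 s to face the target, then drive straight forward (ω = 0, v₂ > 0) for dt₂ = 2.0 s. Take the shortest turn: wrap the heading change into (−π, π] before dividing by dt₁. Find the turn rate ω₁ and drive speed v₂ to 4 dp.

heading to target = atan2(5−-0.5, 2.5−0.5) = 1.2220
Δθ = wrap(1.2220 − -1.3090) = 2.5310; ω₁ = Δθ/dt₁ = 2.5310
distance = √((2.5−0.5)² + (5−-0.5)²) = 5.8523; v₂ = distance/dt₂ = 2.9262

ω₁ = 2.5310, v₂ = 2.9262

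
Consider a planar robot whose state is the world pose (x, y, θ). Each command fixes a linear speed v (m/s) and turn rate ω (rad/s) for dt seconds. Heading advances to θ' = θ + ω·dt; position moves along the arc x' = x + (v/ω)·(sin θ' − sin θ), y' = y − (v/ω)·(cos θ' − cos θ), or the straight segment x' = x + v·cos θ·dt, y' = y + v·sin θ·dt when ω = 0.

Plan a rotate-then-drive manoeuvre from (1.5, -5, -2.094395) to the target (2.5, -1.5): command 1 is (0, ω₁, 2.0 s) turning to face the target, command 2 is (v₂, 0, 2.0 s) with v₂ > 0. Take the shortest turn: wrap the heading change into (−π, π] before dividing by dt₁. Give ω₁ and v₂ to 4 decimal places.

heading to target = atan2(-1.5−-5, 2.5−1.5) = 1.2925
Δθ = wrap(1.2925 − -2.0944) = -2.8963; ω₁ = Δθ/dt₁ = -1.4481
distance = √((2.5−1.5)² + (-1.5−-5)²) = 3.6401; v₂ = distance/dt₂ = 1.8200

ω₁ = -1.4481, v₂ = 1.8200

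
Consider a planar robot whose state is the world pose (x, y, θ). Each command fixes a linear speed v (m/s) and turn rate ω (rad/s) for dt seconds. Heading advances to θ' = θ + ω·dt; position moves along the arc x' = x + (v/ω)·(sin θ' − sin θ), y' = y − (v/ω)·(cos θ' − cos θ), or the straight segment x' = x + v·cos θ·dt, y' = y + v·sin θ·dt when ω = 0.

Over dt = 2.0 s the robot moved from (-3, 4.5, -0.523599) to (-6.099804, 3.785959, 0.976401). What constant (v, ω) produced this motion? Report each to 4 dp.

v = -1.7500, ω = 0.7500

Δθ = 0.976401 − -0.523599 = 1.500000
ω = Δθ/dt = 1.500000/2.0 = 0.7500
R = Δx/(sin θ' − sin θ) = -2.3333
v = R·ω = -2.3333·0.7500 = -1.7500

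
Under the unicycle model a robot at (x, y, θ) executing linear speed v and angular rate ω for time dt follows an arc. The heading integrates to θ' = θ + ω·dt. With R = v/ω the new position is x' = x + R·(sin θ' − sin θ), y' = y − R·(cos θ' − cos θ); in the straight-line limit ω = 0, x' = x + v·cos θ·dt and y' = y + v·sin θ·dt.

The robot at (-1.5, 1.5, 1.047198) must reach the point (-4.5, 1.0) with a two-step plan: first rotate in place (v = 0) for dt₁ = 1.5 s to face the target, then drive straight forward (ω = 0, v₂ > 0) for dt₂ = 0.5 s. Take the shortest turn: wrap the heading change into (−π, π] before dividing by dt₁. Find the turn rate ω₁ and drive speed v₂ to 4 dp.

heading to target = atan2(1−1.5, -4.5−-1.5) = -2.9764
Δθ = wrap(-2.9764 − 1.0472) = 2.2595; ω₁ = Δθ/dt₁ = 1.5064
distance = √((-4.5−-1.5)² + (1−1.5)²) = 3.0414; v₂ = distance/dt₂ = 6.0828

ω₁ = 1.5064, v₂ = 6.0828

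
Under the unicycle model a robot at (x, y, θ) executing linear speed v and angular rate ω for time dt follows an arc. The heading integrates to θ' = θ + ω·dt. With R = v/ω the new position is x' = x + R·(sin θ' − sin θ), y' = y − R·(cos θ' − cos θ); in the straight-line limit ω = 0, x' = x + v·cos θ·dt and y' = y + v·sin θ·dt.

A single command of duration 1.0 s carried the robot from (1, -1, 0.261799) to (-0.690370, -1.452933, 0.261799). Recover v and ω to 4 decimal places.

v = -1.7500, ω = 0.0000

Δθ = 0.261799 − 0.261799 = 0.000000
ω = Δθ/dt = 0.000000/1.0 = 0.0000
ω = 0 → v = (Δx·cos θ + Δy·sin θ)/dt = -1.7500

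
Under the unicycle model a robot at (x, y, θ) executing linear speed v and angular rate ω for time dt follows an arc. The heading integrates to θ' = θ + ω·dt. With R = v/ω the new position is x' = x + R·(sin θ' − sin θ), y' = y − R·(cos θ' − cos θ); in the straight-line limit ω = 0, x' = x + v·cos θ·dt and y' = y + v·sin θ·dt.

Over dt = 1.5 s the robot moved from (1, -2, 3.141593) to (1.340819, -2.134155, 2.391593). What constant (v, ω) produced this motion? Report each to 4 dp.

Δθ = 2.391593 − 3.141593 = -0.750000
ω = Δθ/dt = -0.750000/1.5 = -0.5000
R = Δx/(sin θ' − sin θ) = 0.5000
v = R·ω = 0.5000·-0.5000 = -0.2500

v = -0.2500, ω = -0.5000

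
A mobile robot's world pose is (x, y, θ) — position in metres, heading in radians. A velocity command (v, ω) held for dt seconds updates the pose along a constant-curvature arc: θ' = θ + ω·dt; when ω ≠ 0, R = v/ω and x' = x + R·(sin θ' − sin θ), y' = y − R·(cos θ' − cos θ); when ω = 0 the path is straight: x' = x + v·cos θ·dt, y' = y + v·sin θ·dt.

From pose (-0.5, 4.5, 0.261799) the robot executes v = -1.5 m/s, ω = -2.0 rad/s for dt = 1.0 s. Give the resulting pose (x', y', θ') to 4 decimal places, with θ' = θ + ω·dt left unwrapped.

θ' = 0.2618 + -2.0·1.0 = -1.7382
R = v/ω = -1.5/-2.0 = 0.7500
x' = -0.5 + 0.7500·(sin -1.7382 − sin 0.2618) = -1.4336
y' = 4.5 − 0.7500·(cos -1.7382 − cos 0.2618) = 5.3494

(-1.4336, 5.3494, -1.7382)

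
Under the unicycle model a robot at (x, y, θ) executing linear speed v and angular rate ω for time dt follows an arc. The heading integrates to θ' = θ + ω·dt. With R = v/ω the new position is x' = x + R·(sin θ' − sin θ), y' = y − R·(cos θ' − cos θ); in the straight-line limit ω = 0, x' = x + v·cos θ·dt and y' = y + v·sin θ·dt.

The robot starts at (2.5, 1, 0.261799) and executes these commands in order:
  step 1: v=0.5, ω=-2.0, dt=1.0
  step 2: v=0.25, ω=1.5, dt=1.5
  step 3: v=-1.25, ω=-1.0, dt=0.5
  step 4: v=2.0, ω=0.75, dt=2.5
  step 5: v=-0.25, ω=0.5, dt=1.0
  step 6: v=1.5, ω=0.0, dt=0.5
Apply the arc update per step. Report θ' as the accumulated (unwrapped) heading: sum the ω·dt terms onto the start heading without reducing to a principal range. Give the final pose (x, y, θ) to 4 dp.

step 1: θ'=-1.7382 (R=-0.2500) → pose (2.8112, 0.7169, -1.7382)
step 2: θ'=0.5118 (R=0.1667) → pose (3.0572, 0.5438, 0.5118)
step 3: θ'=0.0118 (R=1.2500) → pose (2.4597, 0.3837, 0.0118)
step 4: θ'=1.8868 (R=2.6667) → pose (4.9629, 3.8789, 1.8868)
step 5: θ'=2.3868 (R=-0.5000) → pose (5.0956, 3.6701, 2.3868)
step 6: θ'=2.3868 (straight) → pose (4.5493, 4.1839, 2.3868)

(4.5493, 4.1839, 2.3868)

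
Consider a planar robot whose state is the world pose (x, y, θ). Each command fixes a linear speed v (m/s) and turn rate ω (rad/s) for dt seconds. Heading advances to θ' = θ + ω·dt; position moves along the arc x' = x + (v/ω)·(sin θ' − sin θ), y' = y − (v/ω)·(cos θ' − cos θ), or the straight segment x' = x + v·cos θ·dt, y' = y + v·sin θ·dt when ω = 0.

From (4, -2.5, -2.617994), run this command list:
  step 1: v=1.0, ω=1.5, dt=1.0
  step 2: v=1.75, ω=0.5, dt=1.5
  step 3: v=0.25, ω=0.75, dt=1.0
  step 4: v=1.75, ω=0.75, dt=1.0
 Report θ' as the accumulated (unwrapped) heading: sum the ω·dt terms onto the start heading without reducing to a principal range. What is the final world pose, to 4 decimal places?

(7.1087, -3.9279, 1.1320)

step 1: θ'=-1.1180 (R=0.6667) → pose (3.7339, -3.3690, -1.1180)
step 2: θ'=-0.3680 (R=3.5000) → pose (5.6220, -5.1035, -0.3680)
step 3: θ'=0.3820 (R=0.3333) → pose (5.8662, -5.1018, 0.3820)
step 4: θ'=1.1320 (R=2.3333) → pose (7.1087, -3.9279, 1.1320)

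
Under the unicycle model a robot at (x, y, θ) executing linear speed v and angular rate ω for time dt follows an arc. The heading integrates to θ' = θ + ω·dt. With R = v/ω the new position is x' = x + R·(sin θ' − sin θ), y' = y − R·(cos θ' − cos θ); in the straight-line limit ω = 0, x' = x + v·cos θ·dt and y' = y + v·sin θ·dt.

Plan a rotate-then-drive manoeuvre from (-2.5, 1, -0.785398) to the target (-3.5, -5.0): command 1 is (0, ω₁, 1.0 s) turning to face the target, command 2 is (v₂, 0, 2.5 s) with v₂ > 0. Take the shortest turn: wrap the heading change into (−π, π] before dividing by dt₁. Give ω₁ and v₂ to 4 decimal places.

ω₁ = -0.9505, v₂ = 2.4331

heading to target = atan2(-5−1, -3.5−-2.5) = -1.7359
Δθ = wrap(-1.7359 − -0.7854) = -0.9505; ω₁ = Δθ/dt₁ = -0.9505
distance = √((-3.5−-2.5)² + (-5−1)²) = 6.0828; v₂ = distance/dt₂ = 2.4331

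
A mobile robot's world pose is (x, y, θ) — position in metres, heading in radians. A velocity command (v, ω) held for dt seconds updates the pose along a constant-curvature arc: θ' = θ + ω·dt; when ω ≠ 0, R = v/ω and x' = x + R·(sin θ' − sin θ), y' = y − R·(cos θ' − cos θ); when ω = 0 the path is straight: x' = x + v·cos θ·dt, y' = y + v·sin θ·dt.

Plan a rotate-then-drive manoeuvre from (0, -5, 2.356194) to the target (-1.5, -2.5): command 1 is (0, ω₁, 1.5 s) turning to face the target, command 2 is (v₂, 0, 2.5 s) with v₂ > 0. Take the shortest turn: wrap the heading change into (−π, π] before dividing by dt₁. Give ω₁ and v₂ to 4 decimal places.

heading to target = atan2(-2.5−-5, -1.5−0) = 2.1112
Δθ = wrap(2.1112 − 2.3562) = -0.2450; ω₁ = Δθ/dt₁ = -0.1633
distance = √((-1.5−0)² + (-2.5−-5)²) = 2.9155; v₂ = distance/dt₂ = 1.1662

ω₁ = -0.1633, v₂ = 1.1662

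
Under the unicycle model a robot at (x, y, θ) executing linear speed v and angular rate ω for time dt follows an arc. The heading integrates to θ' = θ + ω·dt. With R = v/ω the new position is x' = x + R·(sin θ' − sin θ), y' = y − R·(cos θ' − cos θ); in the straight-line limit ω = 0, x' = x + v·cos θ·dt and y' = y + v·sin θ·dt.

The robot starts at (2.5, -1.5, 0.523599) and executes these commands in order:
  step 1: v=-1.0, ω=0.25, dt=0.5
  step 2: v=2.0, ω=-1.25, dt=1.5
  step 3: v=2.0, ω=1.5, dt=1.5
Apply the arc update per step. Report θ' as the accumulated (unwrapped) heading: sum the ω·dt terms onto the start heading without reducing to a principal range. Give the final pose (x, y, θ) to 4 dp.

(6.9500, -2.7548, 1.0236)

step 1: θ'=0.6486 (R=-4.0000) → pose (2.0837, -1.7764, 0.6486)
step 2: θ'=-1.2264 (R=-1.6000) → pose (4.5563, -2.5113, -1.2264)
step 3: θ'=1.0236 (R=1.3333) → pose (6.9500, -2.7548, 1.0236)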